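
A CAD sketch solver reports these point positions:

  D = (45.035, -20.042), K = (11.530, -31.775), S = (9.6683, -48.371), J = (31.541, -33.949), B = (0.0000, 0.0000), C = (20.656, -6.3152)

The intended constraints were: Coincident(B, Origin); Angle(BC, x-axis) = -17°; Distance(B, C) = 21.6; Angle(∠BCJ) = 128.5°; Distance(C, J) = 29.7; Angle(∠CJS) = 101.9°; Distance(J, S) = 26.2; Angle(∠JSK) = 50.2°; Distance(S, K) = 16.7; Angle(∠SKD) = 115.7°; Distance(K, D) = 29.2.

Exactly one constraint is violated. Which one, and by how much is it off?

Distance(K, D) = 29.2 — off by 6.30.

B = (0.00, 0.00) ✓; BC at -17.00° ✓; |BC| = 21.60 ✓; ∠BCJ = 128.5° ✓; |CJ| = 29.70 ✓; ∠CJS = 101.9° ✓; |JS| = 26.20 ✓; ∠JSK = 50.20° ✓; |SK| = 16.70 ✓; ∠SKD = 115.7° ✓; |KD| = 35.50 ✗.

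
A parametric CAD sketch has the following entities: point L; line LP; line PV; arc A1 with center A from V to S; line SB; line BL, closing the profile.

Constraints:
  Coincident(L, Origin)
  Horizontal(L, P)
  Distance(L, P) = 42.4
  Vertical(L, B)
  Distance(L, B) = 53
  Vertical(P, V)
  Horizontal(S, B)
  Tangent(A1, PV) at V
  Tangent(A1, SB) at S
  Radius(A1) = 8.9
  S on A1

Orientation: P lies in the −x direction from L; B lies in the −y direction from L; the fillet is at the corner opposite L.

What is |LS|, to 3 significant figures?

62.7

L is at the origin; LP is horizontal with |LP| = 42.4 and P on the −x side, so P = (-42.4, 0.00). L and B share the same x with |LB| = 53.0 and B on the −y side, so B = (0.00, -53.0). The virtual corner opposite L is at (-42.4, -53.0). The tangent condition forces AV to be normal to PV and A1 meets SB tangentially, so AS is at right angles to SB, with radius 8.9, so the center A sits 8.9 in from both sides at A = (-33.5, -44.1). That places the tangent points at V = (-42.4, -44.1) on PV and S = (-33.5, -53.0) on SB. Then |LS| = |S − L| = 62.7.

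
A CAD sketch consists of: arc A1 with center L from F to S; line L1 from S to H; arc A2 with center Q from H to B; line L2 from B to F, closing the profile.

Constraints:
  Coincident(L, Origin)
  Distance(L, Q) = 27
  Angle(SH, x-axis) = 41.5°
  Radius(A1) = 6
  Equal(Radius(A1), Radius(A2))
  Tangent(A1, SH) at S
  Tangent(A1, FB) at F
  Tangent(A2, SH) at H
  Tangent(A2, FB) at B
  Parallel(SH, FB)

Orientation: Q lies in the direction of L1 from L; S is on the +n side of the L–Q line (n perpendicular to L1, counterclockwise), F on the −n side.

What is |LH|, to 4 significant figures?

27.66

The slot axis is L1's direction at 41.5°, so u = (cos 41.5°, sin 41.5°) = (0.7490, 0.6626) and n = (−sin 41.5°, cos 41.5°) = (-0.6626, 0.7490). L is at the origin and Q lies 27.0 along u from L, so Q = 27.0·u = (20.22, 17.89). Tangency of A1 to both parallel lines with radius 6.0 puts S and F at L ± 6.0·n: S = (-3.976, 4.494), F = (3.976, -4.494). Equal radii place H and B the same way about Q: H = Q + 6.0·n = (16.25, 22.38), B = Q − 6.0·n = (24.20, 13.40). Then |LH| = |H − L| = 27.66.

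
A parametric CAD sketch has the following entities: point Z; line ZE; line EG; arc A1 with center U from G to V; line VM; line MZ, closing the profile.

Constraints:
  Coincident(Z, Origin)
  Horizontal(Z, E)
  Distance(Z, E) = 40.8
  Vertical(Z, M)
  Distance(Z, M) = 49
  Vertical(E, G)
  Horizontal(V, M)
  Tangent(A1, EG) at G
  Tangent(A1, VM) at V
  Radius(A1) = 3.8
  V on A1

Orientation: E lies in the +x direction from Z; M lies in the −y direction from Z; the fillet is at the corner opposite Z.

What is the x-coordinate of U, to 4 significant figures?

37.00

Z is at the origin; Z and E share the same y with |ZE| = 40.8 and E on the +x side, so E = (40.80, 0.000). ZM is vertical with |ZM| = 49.0 and M on the −y side, so M = (0.000, -49.00). The virtual corner opposite Z is at (40.80, -49.00). A1 meets EG tangentially, so UG is at right angles to EG and A1 meets VM tangentially, so UV is at right angles to VM, with radius 3.8, so the center U sits 3.8 in from both sides at U = (37.00, -45.20). So U.x = 37.00.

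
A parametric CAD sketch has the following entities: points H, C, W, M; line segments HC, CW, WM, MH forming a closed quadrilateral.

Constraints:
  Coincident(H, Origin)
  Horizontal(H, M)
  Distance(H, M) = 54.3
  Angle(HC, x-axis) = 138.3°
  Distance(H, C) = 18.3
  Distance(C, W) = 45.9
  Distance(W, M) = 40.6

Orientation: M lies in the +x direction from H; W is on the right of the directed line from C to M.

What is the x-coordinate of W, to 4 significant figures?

19.01

H is at the origin; HM is horizontal with |HM| = 54.3 and M in +x, so M = (54.3, 0). HC runs at 138.3° with |HC| = 18.3, so C = (-13.66, 12.17). W is determined by |CW| = 45.9 and |WM| = 40.6 together: it lies at the intersection of circle(C, 45.9) and circle(M, 40.6). With |CM| = 69.05, the foot of the radical line on CM is 37.84 from C and the perpendicular offset is √(45.9² − 37.84²) = 25.98. Taking the right-of-CM solution: W = (19.01, -20.07).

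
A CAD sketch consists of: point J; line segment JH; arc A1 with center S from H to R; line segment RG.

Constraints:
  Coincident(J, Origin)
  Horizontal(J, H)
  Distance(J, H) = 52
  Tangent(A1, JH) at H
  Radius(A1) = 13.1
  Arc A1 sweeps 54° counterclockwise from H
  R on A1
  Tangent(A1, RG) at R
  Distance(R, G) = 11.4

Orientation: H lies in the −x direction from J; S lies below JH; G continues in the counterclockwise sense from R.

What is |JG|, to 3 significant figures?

70.8

J is at the origin; J and H share the same y with |JH| = 52.0 and H on the −x side, so H = (-52.0, 0.00). A1 meets JH tangentially, so SH is at right angles to JH, so S = H + (0, -13.1) = (-52.0, -13.1). On A1, H sits at bearing 90° from S; a 54° counterclockwise sweep puts R at bearing 144°, so R = S + 13.1·(cos 144°, sin 144°) = (-62.6, -5.40). The tangent condition forces SR to be normal to RG, so RG runs along (−sin 144°, cos 144°); with |RG| = 11.4, G = (-69.3, -14.6). Then |JG| = |G − J| = 70.8.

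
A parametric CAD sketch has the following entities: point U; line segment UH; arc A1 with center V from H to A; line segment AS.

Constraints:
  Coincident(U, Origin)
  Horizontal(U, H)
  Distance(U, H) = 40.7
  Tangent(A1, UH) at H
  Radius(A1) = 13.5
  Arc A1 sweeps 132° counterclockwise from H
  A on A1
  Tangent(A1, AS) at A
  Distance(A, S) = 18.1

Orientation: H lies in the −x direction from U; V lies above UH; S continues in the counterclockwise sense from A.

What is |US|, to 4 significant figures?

55.90

U is at the origin; UH is horizontal with |UH| = 40.7 and H on the −x side, so H = (-40.70, 0.000). Tangency of A1 to UH means the radius VH is perpendicular to UH, so V = H + (0, 13.5) = (-40.70, 13.50). On A1, H sits at bearing -90° from V; a 132° counterclockwise sweep puts A at bearing 42°, so A = V + 13.5·(cos 42°, sin 42°) = (-30.67, 22.53). A1 meets AS tangentially, so VA is at right angles to AS, so AS runs along (−sin 42°, cos 42°); with |AS| = 18.1, S = (-42.78, 35.98). Then |US| = |S − U| = 55.90.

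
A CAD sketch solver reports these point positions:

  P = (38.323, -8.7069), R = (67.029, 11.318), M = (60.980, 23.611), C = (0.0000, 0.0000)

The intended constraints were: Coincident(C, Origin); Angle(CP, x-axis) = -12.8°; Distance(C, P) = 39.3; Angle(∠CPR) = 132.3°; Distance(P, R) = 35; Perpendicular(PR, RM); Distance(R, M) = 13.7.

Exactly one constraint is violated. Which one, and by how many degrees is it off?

Perpendicular(PR, RM) — off by 8.70°.

C = (0.00, 0.00) ✓; CP at -12.80° ✓; |CP| = 39.30 ✓; ∠CPR = 132.3° ✓; |PR| = 35.00 ✓; ∠(PR, RM) = 81.30° ✗; |RM| = 13.70 ✓.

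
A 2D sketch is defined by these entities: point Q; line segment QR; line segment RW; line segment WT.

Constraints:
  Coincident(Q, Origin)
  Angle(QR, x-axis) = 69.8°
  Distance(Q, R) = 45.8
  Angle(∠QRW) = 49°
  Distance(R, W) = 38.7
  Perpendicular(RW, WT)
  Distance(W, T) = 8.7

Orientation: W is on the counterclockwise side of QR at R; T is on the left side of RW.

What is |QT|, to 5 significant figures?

27.275

Q is at the origin; QR runs at 69.8° with length 45.8, so R = 45.8·(cos 69.8°, sin 69.8°) = (15.815, 42.983). ∠QRW = 49.0°, so RW runs at 69.8° + (180° − 49.0°) = 200.80° from the x-axis; with |RW| = 38.7, W = R + 38.7·(cos 200.80°, sin 200.80°) = (-20.363, 29.240). RW ⟂ WT; with |WT| = 8.7 on the left of RW, T = W + 8.7·(0.35511, -0.93483) = (-17.274, 21.107). Then |QT| = |T − Q| = 27.275.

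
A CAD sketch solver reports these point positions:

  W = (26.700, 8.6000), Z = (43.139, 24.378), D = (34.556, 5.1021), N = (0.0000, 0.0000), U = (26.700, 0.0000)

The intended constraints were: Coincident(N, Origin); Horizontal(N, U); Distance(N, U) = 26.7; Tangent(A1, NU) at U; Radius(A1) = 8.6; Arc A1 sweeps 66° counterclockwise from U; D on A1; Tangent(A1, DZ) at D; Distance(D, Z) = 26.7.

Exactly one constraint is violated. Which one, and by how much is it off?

Distance(D, Z) = 26.7 — off by 5.60.

N = (0.00, 0.00) ✓; N.y = 0.00, U.y = 0.00 ✓; |NU| = 26.70 ✓; ∠(WU, UN) = 90.00° ✓; |WU| = 8.600 ✓; bearing(W→D) − bearing(W→U) = 66.00° ✓; |WD| = 8.600 ✓; ∠(WD, DZ) = 90.00° ✓; |DZ| = 21.10 ✗.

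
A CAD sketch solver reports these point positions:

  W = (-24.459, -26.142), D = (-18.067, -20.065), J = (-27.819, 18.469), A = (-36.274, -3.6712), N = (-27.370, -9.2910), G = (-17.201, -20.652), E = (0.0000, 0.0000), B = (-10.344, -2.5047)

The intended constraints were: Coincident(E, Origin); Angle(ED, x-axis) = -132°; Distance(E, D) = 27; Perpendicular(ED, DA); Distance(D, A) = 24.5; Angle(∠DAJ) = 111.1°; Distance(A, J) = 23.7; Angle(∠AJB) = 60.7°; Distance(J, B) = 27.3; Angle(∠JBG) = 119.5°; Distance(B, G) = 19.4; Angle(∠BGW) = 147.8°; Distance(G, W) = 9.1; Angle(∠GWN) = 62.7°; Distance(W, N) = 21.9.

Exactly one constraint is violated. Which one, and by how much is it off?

Distance(W, N) = 21.9 — off by 4.80.

E = (0.00, 0.00) ✓; ED at -132.0° ✓; |ED| = 27.00 ✓; ∠(ED, DA) = 90.00° ✓; |DA| = 24.50 ✓; ∠DAJ = 111.1° ✓; |AJ| = 23.70 ✓; ∠AJB = 60.70° ✓; |JB| = 27.30 ✓; ∠JBG = 119.5° ✓; |BG| = 19.40 ✓; ∠BGW = 147.8° ✓; |GW| = 9.100 ✓; ∠GWN = 62.70° ✓; |WN| = 17.10 ✗.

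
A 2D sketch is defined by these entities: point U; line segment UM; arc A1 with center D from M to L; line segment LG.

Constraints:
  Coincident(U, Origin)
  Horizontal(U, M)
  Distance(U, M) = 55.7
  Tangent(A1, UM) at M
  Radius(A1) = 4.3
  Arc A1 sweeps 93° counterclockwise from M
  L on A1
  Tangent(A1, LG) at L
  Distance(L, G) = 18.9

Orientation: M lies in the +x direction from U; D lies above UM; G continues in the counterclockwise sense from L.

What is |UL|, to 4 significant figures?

60.16

U is at the origin; U and M share the same y with |UM| = 55.7 and M on the +x side, so M = (55.70, 0.000). Tangency of A1 to UM means the radius DM is perpendicular to UM, so D = M + (0, 4.3) = (55.70, 4.300). On A1, M sits at bearing -90° from D; a 93° counterclockwise sweep puts L at bearing 3°, so L = D + 4.3·(cos 3°, sin 3°) = (59.99, 4.525). Then |UL| = |L − U| = 60.16.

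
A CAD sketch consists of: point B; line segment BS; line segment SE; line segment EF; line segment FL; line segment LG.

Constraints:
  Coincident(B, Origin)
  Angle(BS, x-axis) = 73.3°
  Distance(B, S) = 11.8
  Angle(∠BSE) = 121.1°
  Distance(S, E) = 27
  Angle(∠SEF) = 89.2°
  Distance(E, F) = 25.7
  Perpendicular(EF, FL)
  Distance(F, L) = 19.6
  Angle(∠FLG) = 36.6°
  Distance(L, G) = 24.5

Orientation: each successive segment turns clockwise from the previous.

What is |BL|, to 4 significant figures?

20.18

B is at the origin; BS runs at 73.3° with length 11.8, so S = (3.391, 11.30). ∠BSE = 121.1° gives SE at 14.40° from the x-axis; with |SE| = 27.0, E = (29.54, 18.02). ∠SEF = 89.2° gives EF at -76.40° from the x-axis; with |EF| = 25.7, F = (35.59, -6.962). The perpendicularity gives FL at right angles to EF, so FL runs at -166.4°; with |FL| = 19.6, L = (16.54, -11.57). Then |BL| = |L − B| = 20.18.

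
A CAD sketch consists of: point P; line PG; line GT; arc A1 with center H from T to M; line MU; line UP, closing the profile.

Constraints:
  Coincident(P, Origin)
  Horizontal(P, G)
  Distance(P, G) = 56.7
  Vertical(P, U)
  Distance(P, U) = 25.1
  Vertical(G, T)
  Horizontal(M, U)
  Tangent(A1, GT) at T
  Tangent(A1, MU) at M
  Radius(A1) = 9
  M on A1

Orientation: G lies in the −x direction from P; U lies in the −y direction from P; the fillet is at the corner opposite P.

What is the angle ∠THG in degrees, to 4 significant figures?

60.79°

P is at the origin; P and G share the same y with |PG| = 56.7 and G on the −x side, so G = (-56.70, 0.000). PU is vertical with |PU| = 25.1 and U on the −y side, so U = (0.000, -25.10). The virtual corner opposite P is at (-56.70, -25.10). Tangency of A1 to GT means the radius HT is perpendicular to GT and the tangent condition forces HM to be normal to MU, with radius 9.0, so the center H sits 9.0 in from both sides at H = (-47.70, -16.10). That places the tangent points at T = (-56.70, -16.10) on GT and M = (-47.70, -25.10) on MU. Then cos ∠THG = HT·HG / (|HT||HG|), giving 60.79°.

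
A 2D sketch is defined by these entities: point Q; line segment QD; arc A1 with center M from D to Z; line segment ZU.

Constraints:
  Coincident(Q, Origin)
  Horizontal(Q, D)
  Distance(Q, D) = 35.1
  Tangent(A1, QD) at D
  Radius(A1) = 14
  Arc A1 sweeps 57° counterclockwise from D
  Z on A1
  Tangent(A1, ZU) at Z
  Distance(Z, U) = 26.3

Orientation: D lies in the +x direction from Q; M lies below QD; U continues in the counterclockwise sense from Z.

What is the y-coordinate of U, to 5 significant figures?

-28.432

Q is at the origin; QD is horizontal with |QD| = 35.1 and D on the +x side, so D = (35.100, 0.0000). A1 meets QD tangentially, so MD is at right angles to QD, so M = D + (0, -14) = (35.100, -14.000). On A1, D sits at bearing 90° from M; a 57° counterclockwise sweep puts Z at bearing 147°, so Z = M + 14.0·(cos 147°, sin 147°) = (23.359, -6.3751). A1 meets ZU tangentially, so MZ is at right angles to ZU, so ZU runs along (−sin 147°, cos 147°); with |ZU| = 26.3, U = (9.0346, -28.432). So U.y = -28.432.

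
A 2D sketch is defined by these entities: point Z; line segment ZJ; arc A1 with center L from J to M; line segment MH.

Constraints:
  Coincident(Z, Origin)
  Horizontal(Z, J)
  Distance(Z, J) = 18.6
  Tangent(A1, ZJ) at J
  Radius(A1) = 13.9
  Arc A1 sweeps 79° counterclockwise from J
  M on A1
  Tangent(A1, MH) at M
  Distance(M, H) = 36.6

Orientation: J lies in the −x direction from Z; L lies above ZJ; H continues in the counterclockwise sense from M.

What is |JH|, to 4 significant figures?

51.49

Z is at the origin; Z and J share the same y with |ZJ| = 18.6 and J on the −x side, so J = (-18.60, 0.000). A1 meets ZJ tangentially, so LJ is at right angles to ZJ, so L = J + (0, 13.9) = (-18.60, 13.90). On A1, J sits at bearing -90° from L; a 79° counterclockwise sweep puts M at bearing -11°, so M = L + 13.9·(cos -11°, sin -11°) = (-4.955, 11.25). Since A1 is tangent to MH there, LM ⟂ MH, so MH runs along (−sin -11°, cos -11°); with |MH| = 36.6, H = (2.028, 47.18). Then |JH| = |H − J| = 51.49.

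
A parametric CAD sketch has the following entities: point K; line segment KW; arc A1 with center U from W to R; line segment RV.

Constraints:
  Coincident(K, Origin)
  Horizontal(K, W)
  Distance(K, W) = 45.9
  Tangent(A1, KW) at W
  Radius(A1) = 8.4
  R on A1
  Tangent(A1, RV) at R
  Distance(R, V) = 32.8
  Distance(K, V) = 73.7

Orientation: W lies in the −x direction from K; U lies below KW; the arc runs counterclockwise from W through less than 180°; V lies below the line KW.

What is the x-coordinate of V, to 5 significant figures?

-63.577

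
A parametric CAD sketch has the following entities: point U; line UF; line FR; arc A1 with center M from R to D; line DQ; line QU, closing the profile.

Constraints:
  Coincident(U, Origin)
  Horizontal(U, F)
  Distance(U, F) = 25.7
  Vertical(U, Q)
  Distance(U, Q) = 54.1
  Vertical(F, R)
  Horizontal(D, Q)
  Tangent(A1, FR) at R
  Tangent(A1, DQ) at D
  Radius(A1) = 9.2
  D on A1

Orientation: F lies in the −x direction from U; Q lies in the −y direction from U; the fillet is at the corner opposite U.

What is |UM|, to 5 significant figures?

47.836

U is at the origin; U and F share the same y with |UF| = 25.7 and F on the −x side, so F = (-25.700, 0.0000). U and Q share the same x with |UQ| = 54.1 and Q on the −y side, so Q = (0.0000, -54.100). The virtual corner opposite U is at (-25.700, -54.100). A1 meets FR tangentially, so MR is at right angles to FR and the tangent condition forces MD to be normal to DQ, with radius 9.2, so the center M sits 9.2 in from both sides at M = (-16.500, -44.900). Then |UM| = |M − U| = 47.836.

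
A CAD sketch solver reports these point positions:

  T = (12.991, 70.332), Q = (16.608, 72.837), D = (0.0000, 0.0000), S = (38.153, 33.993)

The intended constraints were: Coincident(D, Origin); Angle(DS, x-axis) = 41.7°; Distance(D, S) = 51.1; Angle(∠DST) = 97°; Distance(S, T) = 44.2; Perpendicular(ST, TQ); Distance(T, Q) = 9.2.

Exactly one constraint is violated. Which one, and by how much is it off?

Distance(T, Q) = 9.2 — off by 4.80.

D = (0.00, 0.00) ✓; DS at 41.70° ✓; |DS| = 51.10 ✓; ∠DST = 97.00° ✓; |ST| = 44.20 ✓; ∠(ST, TQ) = 89.99° ✓; |TQ| = 4.400 ✗.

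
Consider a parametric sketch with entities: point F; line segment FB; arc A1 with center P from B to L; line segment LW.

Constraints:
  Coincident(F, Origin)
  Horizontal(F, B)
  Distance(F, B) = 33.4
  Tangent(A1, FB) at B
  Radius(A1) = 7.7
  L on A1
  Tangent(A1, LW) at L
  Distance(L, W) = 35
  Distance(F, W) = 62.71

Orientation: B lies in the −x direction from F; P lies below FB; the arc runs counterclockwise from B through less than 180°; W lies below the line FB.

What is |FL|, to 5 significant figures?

41.409

Checks: |PL| = 7.700 ✓; ∠(PL, LW) = 90.00° ✓; |LW| = 35.00 ✓; |FW| = 62.71 ✓.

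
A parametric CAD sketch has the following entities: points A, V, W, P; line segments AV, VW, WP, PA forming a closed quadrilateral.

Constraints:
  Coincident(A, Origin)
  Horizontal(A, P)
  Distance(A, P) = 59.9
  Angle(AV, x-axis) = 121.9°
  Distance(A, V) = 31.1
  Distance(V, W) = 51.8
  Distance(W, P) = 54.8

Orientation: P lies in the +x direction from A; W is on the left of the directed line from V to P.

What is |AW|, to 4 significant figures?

56.18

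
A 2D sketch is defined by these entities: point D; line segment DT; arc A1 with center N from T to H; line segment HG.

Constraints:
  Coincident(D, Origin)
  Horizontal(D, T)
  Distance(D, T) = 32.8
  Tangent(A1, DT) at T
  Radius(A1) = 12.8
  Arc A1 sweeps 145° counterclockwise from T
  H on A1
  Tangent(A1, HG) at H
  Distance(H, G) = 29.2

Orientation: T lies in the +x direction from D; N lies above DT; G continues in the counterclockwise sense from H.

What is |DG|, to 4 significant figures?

43.20

D is at the origin; DT is horizontal with |DT| = 32.8 and T on the +x side, so T = (32.80, 0.000). Since A1 is tangent to DT there, NT ⟂ DT, so N = T + (0, 12.8) = (32.80, 12.80). On A1, T sits at bearing -90° from N; a 145° counterclockwise sweep puts H at bearing 55°, so H = N + 12.8·(cos 55°, sin 55°) = (40.14, 23.29). A1 meets HG tangentially, so NH is at right angles to HG, so HG runs along (−sin 55°, cos 55°); with |HG| = 29.2, G = (16.22, 40.03). Then |DG| = |G − D| = 43.20.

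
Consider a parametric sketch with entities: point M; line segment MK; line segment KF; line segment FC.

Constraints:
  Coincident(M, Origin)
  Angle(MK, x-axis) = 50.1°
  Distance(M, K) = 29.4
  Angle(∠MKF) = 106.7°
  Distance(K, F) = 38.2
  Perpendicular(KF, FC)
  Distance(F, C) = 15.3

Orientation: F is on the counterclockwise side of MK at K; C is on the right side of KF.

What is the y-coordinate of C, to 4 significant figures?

62.87

∠MKF = 106.7°, so KF runs at 50.1° + (180° − 106.7°) = 123.4° from the x-axis; with |KF| = 38.2, F = K + 38.2·(cos 123.4°, sin 123.4°) = (-2.170, 54.45). The perpendicularity gives FC at right angles to KF; with |FC| = 15.3 on the right of KF, C = F + 15.3·(0.8348, 0.5505) = (10.60, 62.87). So C.y = 62.87.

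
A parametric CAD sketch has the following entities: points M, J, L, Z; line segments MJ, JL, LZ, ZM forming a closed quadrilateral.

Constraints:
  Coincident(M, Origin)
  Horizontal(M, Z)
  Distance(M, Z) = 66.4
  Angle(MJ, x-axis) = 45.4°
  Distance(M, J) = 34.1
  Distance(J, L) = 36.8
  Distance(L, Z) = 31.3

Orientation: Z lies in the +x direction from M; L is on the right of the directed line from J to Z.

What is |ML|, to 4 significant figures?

38.19

Checks: |JL| = 36.80 ✓; |LZ| = 31.30 ✓.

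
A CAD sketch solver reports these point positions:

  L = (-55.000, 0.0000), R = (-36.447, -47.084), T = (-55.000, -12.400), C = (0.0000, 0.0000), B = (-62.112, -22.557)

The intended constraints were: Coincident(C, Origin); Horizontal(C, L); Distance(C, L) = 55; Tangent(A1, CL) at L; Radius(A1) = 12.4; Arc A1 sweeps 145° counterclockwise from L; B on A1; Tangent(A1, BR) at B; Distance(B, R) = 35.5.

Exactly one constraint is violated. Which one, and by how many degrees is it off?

Tangent(A1, BR) at B — off by 8.70°.

C = (0.00, 0.00) ✓; C.y = 0.00, L.y = 0.00 ✓; |CL| = 55.00 ✓; ∠(TL, LC) = 90.00° ✓; |TL| = 12.40 ✓; bearing(T→B) − bearing(T→L) = 145.0° ✓; |TB| = 12.40 ✓; ∠(TB, BR) = 98.70° ✗; |BR| = 35.50 ✓.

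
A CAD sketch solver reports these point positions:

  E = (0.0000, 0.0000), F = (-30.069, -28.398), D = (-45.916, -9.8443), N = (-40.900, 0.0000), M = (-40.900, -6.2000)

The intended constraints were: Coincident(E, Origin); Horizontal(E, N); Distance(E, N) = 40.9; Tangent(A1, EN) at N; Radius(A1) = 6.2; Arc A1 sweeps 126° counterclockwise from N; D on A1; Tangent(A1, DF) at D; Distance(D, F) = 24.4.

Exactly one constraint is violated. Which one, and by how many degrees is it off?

Tangent(A1, DF) at D — off by 4.50°.

E = (0.00, 0.00) ✓; E.y = 0.00, N.y = 0.00 ✓; |EN| = 40.90 ✓; ∠(MN, NE) = 90.00° ✓; |MN| = 6.200 ✓; bearing(M→D) − bearing(M→N) = 126.0° ✓; |MD| = 6.200 ✓; ∠(MD, DF) = 85.50° ✗; |DF| = 24.40 ✓.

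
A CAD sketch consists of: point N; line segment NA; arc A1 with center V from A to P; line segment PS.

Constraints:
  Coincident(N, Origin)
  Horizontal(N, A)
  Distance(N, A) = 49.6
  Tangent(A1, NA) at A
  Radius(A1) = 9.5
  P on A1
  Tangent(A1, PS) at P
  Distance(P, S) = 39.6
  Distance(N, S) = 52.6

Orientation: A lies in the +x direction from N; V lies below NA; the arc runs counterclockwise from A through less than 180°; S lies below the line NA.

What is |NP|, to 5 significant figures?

41.090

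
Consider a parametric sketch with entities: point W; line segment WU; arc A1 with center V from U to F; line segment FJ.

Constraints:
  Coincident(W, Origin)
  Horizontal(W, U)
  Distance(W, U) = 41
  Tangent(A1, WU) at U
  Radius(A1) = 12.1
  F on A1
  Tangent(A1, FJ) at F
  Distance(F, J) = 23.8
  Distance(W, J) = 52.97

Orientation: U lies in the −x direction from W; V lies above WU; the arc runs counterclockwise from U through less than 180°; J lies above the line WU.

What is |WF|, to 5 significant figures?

33.353

W is at the origin; W and U share the same y with |WU| = 41.0 and U on the −x side, so U = (-41.000, 0.0000). Since A1 is tangent to WU there, VU ⟂ WU, so V = U + (0, 12.1) = (-41.000, 12.100). Since VF ⟂ FJ (tangency), |VJ| = √(12.1² + 23.8²) = 26.699 regardless of where F sits on A1. So J lies on both circle(W, 52.97) and circle(V, 26.699); the above-WU intersection is J = (-36.473, 38.413). F is the foot of the tangent from J: F = (-29.440, 15.675).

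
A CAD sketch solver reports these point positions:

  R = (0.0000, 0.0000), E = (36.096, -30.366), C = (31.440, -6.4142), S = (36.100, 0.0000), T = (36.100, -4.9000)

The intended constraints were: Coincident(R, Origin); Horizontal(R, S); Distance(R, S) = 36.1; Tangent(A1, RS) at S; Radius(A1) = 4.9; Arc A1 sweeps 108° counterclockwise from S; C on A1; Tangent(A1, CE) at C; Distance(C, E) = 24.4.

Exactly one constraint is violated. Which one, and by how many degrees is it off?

Tangent(A1, CE) at C — off by 7.00°.

R = (0.00, 0.00) ✓; R.y = 0.00, S.y = 0.00 ✓; |RS| = 36.10 ✓; ∠(TS, SR) = 90.00° ✓; |TS| = 4.900 ✓; bearing(T→C) − bearing(T→S) = 108.0° ✓; |TC| = 4.900 ✓; ∠(TC, CE) = 97.00° ✗; |CE| = 24.40 ✓.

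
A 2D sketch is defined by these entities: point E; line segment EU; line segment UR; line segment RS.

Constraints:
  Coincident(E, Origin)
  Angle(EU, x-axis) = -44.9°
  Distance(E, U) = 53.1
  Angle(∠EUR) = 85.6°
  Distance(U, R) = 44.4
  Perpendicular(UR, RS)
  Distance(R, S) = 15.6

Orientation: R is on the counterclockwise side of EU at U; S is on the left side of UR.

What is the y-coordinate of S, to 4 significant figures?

6.412

∠EUR = 85.6°, so UR runs at -44.9° + (180° − 85.6°) = 49.50° from the x-axis; with |UR| = 44.4, R = U + 44.4·(cos 49.50°, sin 49.50°) = (66.45, -3.720). UR is perpendicular to RS; with |RS| = 15.6 on the left of UR, S = R + 15.6·(-0.7604, 0.6494) = (54.59, 6.412). So S.y = 6.412.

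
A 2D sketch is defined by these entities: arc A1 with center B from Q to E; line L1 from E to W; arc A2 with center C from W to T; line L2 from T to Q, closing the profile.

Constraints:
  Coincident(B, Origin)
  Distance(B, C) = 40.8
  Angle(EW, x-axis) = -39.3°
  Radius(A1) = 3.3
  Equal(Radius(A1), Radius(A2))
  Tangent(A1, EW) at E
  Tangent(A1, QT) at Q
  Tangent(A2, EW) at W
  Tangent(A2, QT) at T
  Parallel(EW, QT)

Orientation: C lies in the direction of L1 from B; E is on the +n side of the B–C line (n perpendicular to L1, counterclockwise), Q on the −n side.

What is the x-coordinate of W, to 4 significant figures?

33.66

The slot axis is L1's direction at -39.3°, so u = (cos -39.3°, sin -39.3°) = (0.7738, -0.6334) and n = (−sin -39.3°, cos -39.3°) = (0.6334, 0.7738). B is at the origin and C lies 40.8 along u from B, so C = 40.8·u = (31.57, -25.84). Tangency of A1 to both parallel lines with radius 3.3 puts E and Q at B ± 3.3·n: E = (2.090, 2.554), Q = (-2.090, -2.554). Equal radii place W and T the same way about C: W = C + 3.3·n = (33.66, -23.29), T = C − 3.3·n = (29.48, -28.40). So W.x = 33.66.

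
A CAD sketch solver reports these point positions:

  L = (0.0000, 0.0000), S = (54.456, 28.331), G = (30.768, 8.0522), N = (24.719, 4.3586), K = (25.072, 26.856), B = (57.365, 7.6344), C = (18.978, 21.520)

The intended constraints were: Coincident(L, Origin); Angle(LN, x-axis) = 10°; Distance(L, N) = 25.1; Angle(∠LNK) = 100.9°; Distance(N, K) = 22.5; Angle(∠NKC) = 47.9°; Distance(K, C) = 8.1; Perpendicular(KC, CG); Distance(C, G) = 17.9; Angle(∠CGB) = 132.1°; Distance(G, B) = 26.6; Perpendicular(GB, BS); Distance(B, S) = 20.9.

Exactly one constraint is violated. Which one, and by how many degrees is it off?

Perpendicular(GB, BS) — off by 8.90°.

L = (0.00, 0.00) ✓; LN at 10.00° ✓; |LN| = 25.10 ✓; ∠LNK = 100.9° ✓; |NK| = 22.50 ✓; ∠NKC = 47.90° ✓; |KC| = 8.100 ✓; ∠(KC, CG) = 89.99° ✓; |CG| = 17.90 ✓; ∠CGB = 132.1° ✓; |GB| = 26.60 ✓; ∠(GB, BS) = 98.90° ✗; |BS| = 20.90 ✓.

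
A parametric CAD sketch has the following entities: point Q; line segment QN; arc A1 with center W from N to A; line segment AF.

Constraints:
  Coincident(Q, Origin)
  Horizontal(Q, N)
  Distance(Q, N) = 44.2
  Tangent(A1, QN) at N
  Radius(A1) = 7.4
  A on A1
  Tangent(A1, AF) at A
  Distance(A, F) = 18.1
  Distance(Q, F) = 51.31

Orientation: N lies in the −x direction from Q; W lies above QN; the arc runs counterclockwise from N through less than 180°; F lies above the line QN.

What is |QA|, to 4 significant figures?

38.60

Q is at the origin; Q and N share the same y with |QN| = 44.2 and N on the −x side, so N = (-44.20, 0.000). The tangent condition forces WN to be normal to QN, so W = N + (0, 7.4) = (-44.20, 7.400). Since WA ⟂ AF (tangency), |WF| = √(7.4² + 18.1²) = 19.55 regardless of where A sits on A1. So F lies on both circle(Q, 51.31) and circle(W, 19.55); the above-QN intersection is F = (-43.66, 26.95). A is the foot of the tangent from F: A = (-37.28, 10.01).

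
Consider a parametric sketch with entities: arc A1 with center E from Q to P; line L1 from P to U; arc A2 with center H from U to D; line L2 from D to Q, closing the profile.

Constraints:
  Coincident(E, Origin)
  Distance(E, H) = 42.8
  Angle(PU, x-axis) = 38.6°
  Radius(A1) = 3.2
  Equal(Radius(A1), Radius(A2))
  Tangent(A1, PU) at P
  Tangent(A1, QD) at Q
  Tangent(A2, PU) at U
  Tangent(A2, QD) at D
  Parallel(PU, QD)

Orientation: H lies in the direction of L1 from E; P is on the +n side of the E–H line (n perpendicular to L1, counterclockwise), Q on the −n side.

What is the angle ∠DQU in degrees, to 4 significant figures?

8.505°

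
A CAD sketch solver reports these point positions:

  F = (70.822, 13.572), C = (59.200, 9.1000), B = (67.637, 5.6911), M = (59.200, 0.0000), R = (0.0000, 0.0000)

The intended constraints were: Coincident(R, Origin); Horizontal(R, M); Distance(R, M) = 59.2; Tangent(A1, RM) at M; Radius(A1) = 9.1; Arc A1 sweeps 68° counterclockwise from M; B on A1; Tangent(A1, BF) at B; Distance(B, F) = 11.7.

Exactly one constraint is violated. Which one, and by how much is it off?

Distance(B, F) = 11.7 — off by 3.20.

R = (0.00, 0.00) ✓; R.y = 0.00, M.y = 0.00 ✓; |RM| = 59.20 ✓; ∠(CM, MR) = 90.00° ✓; |CM| = 9.100 ✓; bearing(C→B) − bearing(C→M) = 68.00° ✓; |CB| = 9.100 ✓; ∠(CB, BF) = 90.00° ✓; |BF| = 8.500 ✗.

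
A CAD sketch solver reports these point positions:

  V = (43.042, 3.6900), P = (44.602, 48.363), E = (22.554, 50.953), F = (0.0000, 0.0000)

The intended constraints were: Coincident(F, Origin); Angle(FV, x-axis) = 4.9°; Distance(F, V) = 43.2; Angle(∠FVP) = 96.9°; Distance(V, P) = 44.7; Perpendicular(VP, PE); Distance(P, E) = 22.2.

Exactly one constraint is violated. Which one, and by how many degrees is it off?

Perpendicular(VP, PE) — off by 4.70°.

F = (0.00, 0.00) ✓; FV at 4.900° ✓; |FV| = 43.20 ✓; ∠FVP = 96.90° ✓; |VP| = 44.70 ✓; ∠(VP, PE) = 85.30° ✗; |PE| = 22.20 ✓.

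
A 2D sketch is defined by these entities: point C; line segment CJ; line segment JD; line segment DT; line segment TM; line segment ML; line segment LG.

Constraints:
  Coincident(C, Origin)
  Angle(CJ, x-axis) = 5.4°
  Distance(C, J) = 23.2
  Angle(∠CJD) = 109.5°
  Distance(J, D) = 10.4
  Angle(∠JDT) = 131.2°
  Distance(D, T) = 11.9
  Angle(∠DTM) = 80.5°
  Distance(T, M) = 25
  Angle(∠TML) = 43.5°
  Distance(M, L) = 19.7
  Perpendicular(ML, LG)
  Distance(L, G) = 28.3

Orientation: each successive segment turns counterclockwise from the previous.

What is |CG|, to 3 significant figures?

38.9

∠TML = 43.5° gives ML at 0.700° from the x-axis; with |ML| = 19.7, L = (20.6, 4.87). The perpendicularity gives LG at right angles to ML, so LG runs at 90.7°; with |LG| = 28.3, G = (20.3, 33.2). Then |CG| = |G − C| = 38.9.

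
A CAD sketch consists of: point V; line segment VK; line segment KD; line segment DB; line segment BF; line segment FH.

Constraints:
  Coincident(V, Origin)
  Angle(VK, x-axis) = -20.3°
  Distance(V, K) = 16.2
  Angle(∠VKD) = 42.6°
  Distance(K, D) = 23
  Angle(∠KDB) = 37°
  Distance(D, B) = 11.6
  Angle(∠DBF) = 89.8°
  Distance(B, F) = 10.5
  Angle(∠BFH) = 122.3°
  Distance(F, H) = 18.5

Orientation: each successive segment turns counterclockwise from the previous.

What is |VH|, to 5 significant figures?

29.750

V is at the origin; VK runs at -20.3° with length 16.2, so K = (15.194, -5.6204). ∠VKD = 42.6° gives KD at 117.10° from the x-axis; with |KD| = 23.0, D = (4.7163, 14.855). ∠KDB = 37.0° gives DB at -99.900° from the x-axis; with |DB| = 11.6, B = (2.7219, 3.4273). ∠DBF = 89.8° gives BF at -9.7000° from the x-axis; with |BF| = 10.5, F = (13.072, 1.6581). ∠BFH = 122.3° gives FH at 48.000° from the x-axis; with |FH| = 18.5, H = (25.451, 15.406). Then |VH| = |H − V| = 29.750.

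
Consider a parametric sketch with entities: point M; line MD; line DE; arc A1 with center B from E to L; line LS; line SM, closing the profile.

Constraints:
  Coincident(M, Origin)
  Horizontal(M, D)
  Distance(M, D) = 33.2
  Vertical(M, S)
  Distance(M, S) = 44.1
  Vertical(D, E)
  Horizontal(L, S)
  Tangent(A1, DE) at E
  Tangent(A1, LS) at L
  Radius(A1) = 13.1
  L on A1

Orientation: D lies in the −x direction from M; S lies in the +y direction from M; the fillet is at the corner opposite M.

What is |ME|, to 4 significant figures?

45.42

The virtual corner opposite M is at (-33.20, 44.10). The tangent condition forces BE to be normal to DE and tangency of A1 to LS means the radius BL is perpendicular to LS, with radius 13.1, so the center B sits 13.1 in from both sides at B = (-20.10, 31.00). That places the tangent points at E = (-33.20, 31.00) on DE and L = (-20.10, 44.10) on LS. Then |ME| = |E − M| = 45.42.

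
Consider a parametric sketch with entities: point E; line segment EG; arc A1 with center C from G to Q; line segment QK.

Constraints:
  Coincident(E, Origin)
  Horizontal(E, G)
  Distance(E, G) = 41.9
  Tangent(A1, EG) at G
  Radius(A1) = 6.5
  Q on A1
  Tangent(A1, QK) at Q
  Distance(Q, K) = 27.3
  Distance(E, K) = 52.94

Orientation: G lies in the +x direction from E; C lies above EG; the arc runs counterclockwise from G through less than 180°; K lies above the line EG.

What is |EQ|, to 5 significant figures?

48.844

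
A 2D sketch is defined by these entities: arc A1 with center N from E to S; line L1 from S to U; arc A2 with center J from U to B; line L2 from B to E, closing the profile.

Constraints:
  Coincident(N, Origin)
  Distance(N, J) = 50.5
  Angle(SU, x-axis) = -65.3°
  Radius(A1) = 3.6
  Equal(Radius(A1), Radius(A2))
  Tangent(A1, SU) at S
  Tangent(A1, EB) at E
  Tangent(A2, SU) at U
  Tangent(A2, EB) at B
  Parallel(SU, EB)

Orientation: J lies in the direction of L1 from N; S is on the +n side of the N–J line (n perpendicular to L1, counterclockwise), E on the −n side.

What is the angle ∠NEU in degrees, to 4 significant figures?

81.89°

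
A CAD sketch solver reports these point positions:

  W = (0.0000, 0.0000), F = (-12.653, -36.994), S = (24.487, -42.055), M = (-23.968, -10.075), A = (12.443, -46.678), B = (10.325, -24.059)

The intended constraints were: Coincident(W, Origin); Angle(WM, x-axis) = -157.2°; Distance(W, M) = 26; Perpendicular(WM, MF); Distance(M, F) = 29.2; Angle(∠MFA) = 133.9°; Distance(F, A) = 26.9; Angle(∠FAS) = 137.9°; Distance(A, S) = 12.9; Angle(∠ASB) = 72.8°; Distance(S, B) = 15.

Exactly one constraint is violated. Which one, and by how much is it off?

Distance(S, B) = 15 — off by 7.90.

W = (0.00, 0.00) ✓; WM at -157.2° ✓; |WM| = 26.00 ✓; ∠(WM, MF) = 90.00° ✓; |MF| = 29.20 ✓; ∠MFA = 133.9° ✓; |FA| = 26.90 ✓; ∠FAS = 137.9° ✓; |AS| = 12.90 ✓; ∠ASB = 72.80° ✓; |SB| = 22.90 ✗.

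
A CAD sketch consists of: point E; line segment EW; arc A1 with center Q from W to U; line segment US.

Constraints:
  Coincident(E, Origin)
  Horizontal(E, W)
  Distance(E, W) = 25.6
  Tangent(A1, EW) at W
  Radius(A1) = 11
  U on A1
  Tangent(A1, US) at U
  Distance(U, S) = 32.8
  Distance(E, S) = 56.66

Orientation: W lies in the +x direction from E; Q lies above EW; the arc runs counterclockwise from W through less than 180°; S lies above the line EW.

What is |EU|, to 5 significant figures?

38.317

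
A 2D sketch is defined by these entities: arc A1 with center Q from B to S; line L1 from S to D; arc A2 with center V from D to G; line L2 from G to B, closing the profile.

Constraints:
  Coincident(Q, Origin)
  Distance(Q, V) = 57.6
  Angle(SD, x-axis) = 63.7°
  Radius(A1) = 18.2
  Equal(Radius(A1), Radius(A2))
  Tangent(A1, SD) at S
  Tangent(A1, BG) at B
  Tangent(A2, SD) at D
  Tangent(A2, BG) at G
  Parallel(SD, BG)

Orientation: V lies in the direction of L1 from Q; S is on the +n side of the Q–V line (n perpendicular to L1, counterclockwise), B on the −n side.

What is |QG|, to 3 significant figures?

60.4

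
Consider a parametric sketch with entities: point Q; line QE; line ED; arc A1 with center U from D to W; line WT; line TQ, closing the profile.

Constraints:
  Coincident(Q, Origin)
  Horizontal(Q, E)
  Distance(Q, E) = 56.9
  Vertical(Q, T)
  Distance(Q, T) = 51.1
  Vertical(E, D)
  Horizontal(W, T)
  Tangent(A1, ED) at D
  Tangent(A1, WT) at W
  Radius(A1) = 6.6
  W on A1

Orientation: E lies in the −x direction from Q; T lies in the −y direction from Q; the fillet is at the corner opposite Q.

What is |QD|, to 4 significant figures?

72.23

Q is at the origin; Q and E share the same y with |QE| = 56.9 and E on the −x side, so E = (-56.90, 0.000). Q and T share the same x with |QT| = 51.1 and T on the −y side, so T = (0.000, -51.10). The virtual corner opposite Q is at (-56.90, -51.10). Tangency of A1 to ED means the radius UD is perpendicular to ED and A1 meets WT tangentially, so UW is at right angles to WT, with radius 6.6, so the center U sits 6.6 in from both sides at U = (-50.30, -44.50). That places the tangent points at D = (-56.90, -44.50) on ED and W = (-50.30, -51.10) on WT. Then |QD| = |D − Q| = 72.23.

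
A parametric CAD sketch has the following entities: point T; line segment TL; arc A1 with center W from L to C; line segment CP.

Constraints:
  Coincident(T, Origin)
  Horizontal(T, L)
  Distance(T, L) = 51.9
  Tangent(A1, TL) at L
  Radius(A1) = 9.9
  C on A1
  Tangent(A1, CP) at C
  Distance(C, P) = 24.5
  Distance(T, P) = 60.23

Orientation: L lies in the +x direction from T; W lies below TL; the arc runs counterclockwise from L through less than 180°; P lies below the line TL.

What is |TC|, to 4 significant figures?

44.05

T is at the origin; TL is horizontal with |TL| = 51.9 and L on the +x side, so L = (51.90, 0.000). A1 meets TL tangentially, so WL is at right angles to TL, so W = L + (0, -9.9) = (51.90, -9.900). Since WC ⟂ CP (tangency), |WP| = √(9.9² + 24.5²) = 26.42 regardless of where C sits on A1. So P lies on both circle(T, 60.23) and circle(W, 26.42); the below-TL intersection is P = (48.24, -36.07). C is the foot of the tangent from P: C = (42.30, -12.30).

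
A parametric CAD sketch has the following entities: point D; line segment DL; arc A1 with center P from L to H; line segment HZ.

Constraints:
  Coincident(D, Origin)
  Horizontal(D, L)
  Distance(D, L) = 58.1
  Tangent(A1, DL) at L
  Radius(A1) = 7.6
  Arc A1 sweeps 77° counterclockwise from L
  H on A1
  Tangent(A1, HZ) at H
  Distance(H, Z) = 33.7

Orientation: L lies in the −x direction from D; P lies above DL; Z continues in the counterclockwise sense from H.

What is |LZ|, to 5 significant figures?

41.525

D is at the origin; D and L share the same y with |DL| = 58.1 and L on the −x side, so L = (-58.100, 0.0000). The tangent condition forces PL to be normal to DL, so P = L + (0, 7.6) = (-58.100, 7.6000). On A1, L sits at bearing -90° from P; a 77° counterclockwise sweep puts H at bearing -13°, so H = P + 7.6·(cos -13°, sin -13°) = (-50.695, 5.8904). A1 meets HZ tangentially, so PH is at right angles to HZ, so HZ runs along (−sin -13°, cos -13°); with |HZ| = 33.7, Z = (-43.114, 38.727). Then |LZ| = |Z − L| = 41.525.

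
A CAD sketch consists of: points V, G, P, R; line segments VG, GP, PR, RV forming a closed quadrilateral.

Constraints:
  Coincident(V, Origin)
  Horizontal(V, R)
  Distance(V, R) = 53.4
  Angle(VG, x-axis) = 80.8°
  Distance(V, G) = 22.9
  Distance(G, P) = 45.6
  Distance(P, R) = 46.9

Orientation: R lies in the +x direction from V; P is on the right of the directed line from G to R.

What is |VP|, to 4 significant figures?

25.29

V is at the origin; V and R share the same y with |VR| = 53.4 and R in +x, so R = (53.4, 0). VG runs at 80.8° with |VG| = 22.9, so G = (3.661, 22.61). P is determined by |GP| = 45.6 and |PR| = 46.9 together: it lies at the intersection of circle(G, 45.6) and circle(R, 46.9). With |GR| = 54.63, the foot of the radical line on GR is 26.22 from G and the perpendicular offset is √(45.6² − 26.22²) = 37.31. Taking the right-of-GR solution: P = (12.09, -22.21).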